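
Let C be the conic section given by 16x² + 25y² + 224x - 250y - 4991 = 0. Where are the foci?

(-19, 5) and (5, 5)

16(x² + 14x) + 25(y² - 10y) = 4991
Complete the square in x and y: 16(x + 7)² + 25(y - 5)² = 4991 + 784 + 625 = 6400
Divide by 6400: (x + 7)²/400 + (y - 5)²/256 = 1
Ellipse, center (-7, 5), major axis horizontal; a² = 400, b² = 256.
c² = a² - b² = 400 - 256 = 144, so c = 12.
Foci lie on the horizontal axis through the center: (h ± c, k).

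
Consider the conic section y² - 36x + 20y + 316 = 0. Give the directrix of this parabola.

x = -3

Only y is squared. Complete the square in y: (y + 10)² = 36(x - 6).
Vertex (6, -10); 4p = 36 so p = 9. Opens right.
Directrix is the vertical line x = h − p = 6 − (9) = -3.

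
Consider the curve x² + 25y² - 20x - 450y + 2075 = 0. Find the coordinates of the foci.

(10 - 4√3, 9) and (10 + 4√3, 9)

(x² - 20x) + 25(y² - 18y) = -2075
(x - 10)² + 25(y - 9)² = -2075 + 100 + 2025 = 50
Divide by 50: (x - 10)²/50 + (y - 9)²/2 = 1
Ellipse, center (10, 9), major axis horizontal; a² = 50, b² = 2.
c² = a² - b² = 50 - 2 = 48, so c = 4√3.
Foci lie on the horizontal axis through the center: (h ± c, k).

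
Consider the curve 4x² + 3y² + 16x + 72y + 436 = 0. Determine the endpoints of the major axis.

Group the x- and y-terms: 4(x² + 4x) + 3(y² + 24y) = -436
Complete the square in x and y: 4(x + 2)² + 3(y + 12)² = -436 + 16 + 432 = 12
Divide through by 12 to get (x + 2)²/3 + (y + 12)²/4 = 1.
Ellipse, center (-2, -12), major axis vertical; a² = 4, b² = 3.
a = 2. Vertices at (h, k ± a).

(-2, -14) and (-2, -10)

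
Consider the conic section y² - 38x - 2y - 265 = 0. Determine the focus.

Only y is squared. Complete the square in y: (y - 1)² = 38(x + 7).
Vertex (-7, 1); 4p = 38 so p = 19/2. Opens right.
Focus is p units from the vertex along the axis: (h + p, k).

(5/2, 1)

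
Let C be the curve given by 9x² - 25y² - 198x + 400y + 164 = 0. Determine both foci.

(11, 8 - √102) and (11, 8 + √102)

Group: 9(x² - 22x) -25(y² - 16y) = -164
Complete the square in x and y: 9(x - 11)² -25(y - 8)² = -164 + 1089 - 1600 = -675
Divide through by -675 to get (y - 8)²/27 - (x - 11)²/75 = 1.
Hyperbola, center (11, 8), transverse axis vertical; a² = 27, b² = 75.
c² = a² + b² = 27 + 75 = 102, so c = √102.
Foci lie on the vertical axis through the center: (h, k ± c).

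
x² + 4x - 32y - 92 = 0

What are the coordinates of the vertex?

Only x is squared. Complete the square in x: (x + 2)² = 32(y + 3).
Vertex (-2, -3); 4p = 32 so p = 8. Opens up.

(-2, -3)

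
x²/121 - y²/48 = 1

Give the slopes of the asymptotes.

Center (0, 0). The positive term is the x-term, so the transverse axis is horizontal; a² = 121, b² = 48.
For a horizontal hyperbola the asymptotes have slope ±b/a.
Here that is ±4√3/11.

4√3/11 and -4√3/11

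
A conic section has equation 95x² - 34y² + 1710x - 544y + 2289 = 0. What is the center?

(-9, -8)

Collect terms: 95(x² + 18x) -34(y² + 16y) = -2289
Completing the square gives 95(x + 9)² -34(y + 8)² = -2289 + 7695 - 2176 = 3230.
Dividing both sides by 3230: (x + 9)²/34 - (y + 8)²/95 = 1
Hyperbola with center (-9, -8).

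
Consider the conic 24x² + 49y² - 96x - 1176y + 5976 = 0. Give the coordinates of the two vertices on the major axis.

(-5, 12) and (9, 12)

Group: 24(x² - 4x) + 49(y² - 24y) = -5976
24(x - 2)² + 49(y - 12)² = -5976 + 96 + 7056 = 1176
Dividing both sides by 1176: (x - 2)²/49 + (y - 12)²/24 = 1
Ellipse, center (2, 12), major axis horizontal; a² = 49, b² = 24.
a = 7. Vertices at (h ± a, k).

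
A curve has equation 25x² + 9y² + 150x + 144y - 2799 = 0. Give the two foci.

(-3, -24) and (-3, 8)

Group the x- and y-terms: 25(x² + 6x) + 9(y² + 16y) = 2799
Completing the square gives 25(x + 3)² + 9(y + 8)² = 2799 + 225 + 576 = 3600.
Divide through by 3600 to get (x + 3)²/144 + (y + 8)²/400 = 1.
Ellipse, center (-3, -8), major axis vertical; a² = 400, b² = 144.
c² = a² - b² = 400 - 144 = 256, so c = 16.
Foci lie on the vertical axis through the center: (h, k ± c).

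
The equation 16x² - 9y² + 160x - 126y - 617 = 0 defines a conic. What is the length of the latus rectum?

Rearranging, 16(x² + 10x) -9(y² + 14y) = 617.
Completing the square gives 16(x + 5)² -9(y + 7)² = 617 + 400 - 441 = 576.
Dividing both sides by 576: (x + 5)²/36 - (y + 7)²/64 = 1
Hyperbola, center (-5, -7), transverse axis horizontal; a² = 36, b² = 64.
Latus rectum length = 2b²/a = 2·64/6 = 64/3.

64/3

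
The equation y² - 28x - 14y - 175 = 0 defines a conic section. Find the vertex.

Only y is squared. Complete the square in y: (y - 7)² = 28(x + 8).
Vertex (-8, 7); 4p = 28 so p = 7. Opens right.

(-8, 7)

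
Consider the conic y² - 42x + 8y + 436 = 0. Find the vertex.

(10, -4)

Only y is squared. Complete the square in y: (y + 4)² = 42(x - 10).
Vertex (10, -4); 4p = 42 so p = 21/2. Opens right.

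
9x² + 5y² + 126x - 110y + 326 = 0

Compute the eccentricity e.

e = 2/3

9(x² + 14x) + 5(y² - 22y) = -326
Complete the square: 9(x + 7)² + 5(y - 11)² = -326 + 441 + 605 = 720
Divide by 720: (x + 7)²/80 + (y - 11)²/144 = 1
Ellipse, center (-7, 11), major axis vertical; a² = 144, b² = 80.
c² = a² - b² = 64, so c = 8.
e = c/a = 8/12 = 2/3.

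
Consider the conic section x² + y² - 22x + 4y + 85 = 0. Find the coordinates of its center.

(11, -2)

Rearranging, (x² - 22x) + (y² + 4y) = -85.
Completing the square gives (x - 11)² + (y + 2)² = -85 + 121 + 4 = 40.
So (x - 11)² + (y + 2)² = 40.
Circle centered at (11, -2) with r² = 40.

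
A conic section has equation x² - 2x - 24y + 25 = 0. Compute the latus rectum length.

Only x is squared. Complete the square in x: (x - 1)² = 24(y - 1).
Vertex (1, 1); 4p = 24 so p = 6. Opens up.
Latus rectum length = |4p| = 24.

24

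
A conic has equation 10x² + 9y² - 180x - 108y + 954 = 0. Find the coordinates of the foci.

Collect terms: 10(x² - 18x) + 9(y² - 12y) = -954
Complete the square in x and y: 10(x - 9)² + 9(y - 6)² = -954 + 810 + 324 = 180
Divide through by 180 to get (x - 9)²/18 + (y - 6)²/20 = 1.
Ellipse, center (9, 6), major axis vertical; a² = 20, b² = 18.
c² = a² - b² = 20 - 18 = 2, so c = √2.
Foci lie on the vertical axis through the center: (h, k ± c).

(9, 6 - √2) and (9, 6 + √2)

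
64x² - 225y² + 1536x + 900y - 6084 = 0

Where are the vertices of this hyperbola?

(-27, 2) and (3, 2)

64(x² + 24x) -225(y² - 4y) = 6084
Completing the square gives 64(x + 12)² -225(y - 2)² = 6084 + 9216 - 900 = 14400.
Divide by 14400: (x + 12)²/225 - (y - 2)²/64 = 1
Hyperbola, center (-12, 2), transverse axis horizontal; a² = 225, b² = 64.
a = 15. Vertices at (h ± a, k).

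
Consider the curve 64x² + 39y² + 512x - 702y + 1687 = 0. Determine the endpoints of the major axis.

64(x² + 8x) + 39(y² - 18y) = -1687
Complete the square: 64(x + 4)² + 39(y - 9)² = -1687 + 1024 + 3159 = 2496
Divide through by 2496 to get (x + 4)²/39 + (y - 9)²/64 = 1.
Ellipse, center (-4, 9), major axis vertical; a² = 64, b² = 39.
a = 8. Vertices at (h, k ± a).

(-4, 1) and (-4, 17)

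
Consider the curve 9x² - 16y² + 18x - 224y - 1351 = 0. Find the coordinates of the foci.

Collect terms: 9(x² + 2x) -16(y² + 14y) = 1351
Complete the square: 9(x + 1)² -16(y + 7)² = 1351 + 9 - 784 = 576
Dividing both sides by 576: (x + 1)²/64 - (y + 7)²/36 = 1
Hyperbola, center (-1, -7), transverse axis horizontal; a² = 64, b² = 36.
c² = a² + b² = 64 + 36 = 100, so c = 10.
Foci lie on the horizontal axis through the center: (h ± c, k).

(-11, -7) and (9, -7)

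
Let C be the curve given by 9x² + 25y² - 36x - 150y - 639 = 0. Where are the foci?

(-6, 3) and (10, 3)

Group the x- and y-terms: 9(x² - 4x) + 25(y² - 6y) = 639
Completing the square gives 9(x - 2)² + 25(y - 3)² = 639 + 36 + 225 = 900.
Divide through by 900 to get (x - 2)²/100 + (y - 3)²/36 = 1.
Ellipse, center (2, 3), major axis horizontal; a² = 100, b² = 36.
c² = a² - b² = 100 - 36 = 64, so c = 8.
Foci lie on the horizontal axis through the center: (h ± c, k).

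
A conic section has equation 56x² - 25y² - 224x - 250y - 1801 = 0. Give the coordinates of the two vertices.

Collect terms: 56(x² - 4x) -25(y² + 10y) = 1801
Complete the square in x and y: 56(x - 2)² -25(y + 5)² = 1801 + 224 - 625 = 1400
Divide through by 1400 to get (x - 2)²/25 - (y + 5)²/56 = 1.
Hyperbola, center (2, -5), transverse axis horizontal; a² = 25, b² = 56.
a = 5. Vertices at (h ± a, k).

(-3, -5) and (7, -5)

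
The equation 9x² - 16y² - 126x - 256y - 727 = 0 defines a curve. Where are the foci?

Collect terms: 9(x² - 14x) -16(y² + 16y) = 727
Complete the square: 9(x - 7)² -16(y + 8)² = 727 + 441 - 1024 = 144
Divide by 144: (x - 7)²/16 - (y + 8)²/9 = 1
Hyperbola, center (7, -8), transverse axis horizontal; a² = 16, b² = 9.
c² = a² + b² = 16 + 9 = 25, so c = 5.
Foci lie on the horizontal axis through the center: (h ± c, k).

(2, -8) and (12, -8)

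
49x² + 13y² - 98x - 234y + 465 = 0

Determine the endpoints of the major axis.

Group the x- and y-terms: 49(x² - 2x) + 13(y² - 18y) = -465
49(x - 1)² + 13(y - 9)² = -465 + 49 + 1053 = 637
Divide by 637: (x - 1)²/13 + (y - 9)²/49 = 1
Ellipse, center (1, 9), major axis vertical; a² = 49, b² = 13.
a = 7. Vertices at (h, k ± a).

(1, 2) and (1, 16)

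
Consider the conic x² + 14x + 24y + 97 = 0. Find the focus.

(-7, -8)

Only x is squared. Complete the square in x: (x + 7)² = -24(y + 2).
Vertex (-7, -2); 4p = -24 so p = -6. Opens down.
Focus is p units from the vertex along the axis: (h, k + p).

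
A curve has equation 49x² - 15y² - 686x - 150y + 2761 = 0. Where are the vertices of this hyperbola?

(7, -12) and (7, 2)

Group: 49(x² - 14x) -15(y² + 10y) = -2761
Completing the square gives 49(x - 7)² -15(y + 5)² = -2761 + 2401 - 375 = -735.
Divide through by -735 to get (y + 5)²/49 - (x - 7)²/15 = 1.
Hyperbola, center (7, -5), transverse axis vertical; a² = 49, b² = 15.
a = 7. Vertices at (h, k ± a).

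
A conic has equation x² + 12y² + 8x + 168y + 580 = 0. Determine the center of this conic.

(-4, -7)

Group the x- and y-terms: (x² + 8x) + 12(y² + 14y) = -580
Complete the square in x and y: (x + 4)² + 12(y + 7)² = -580 + 16 + 588 = 24
Divide by 24: (x + 4)²/24 + (y + 7)²/2 = 1
Ellipse with center (-4, -7).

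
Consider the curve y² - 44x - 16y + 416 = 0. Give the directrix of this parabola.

x = -3

Only y is squared. Complete the square in y: (y - 8)² = 44(x - 8).
Vertex (8, 8); 4p = 44 so p = 11. Opens right.
Directrix is the vertical line x = h − p = 8 − (11) = -3.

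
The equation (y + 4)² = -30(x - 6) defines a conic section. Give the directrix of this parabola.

x = 27/2

Vertex (6, -4); 4p = -30 so p = -15/2. Opens left.
Directrix is the vertical line x = h − p = 6 − (-15/2) = 27/2.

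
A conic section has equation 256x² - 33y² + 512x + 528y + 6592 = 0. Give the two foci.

Collect terms: 256(x² + 2x) -33(y² - 16y) = -6592
Complete the square in x and y: 256(x + 1)² -33(y - 8)² = -6592 + 256 - 2112 = -8448
Divide through by -8448 to get (y - 8)²/256 - (x + 1)²/33 = 1.
Hyperbola, center (-1, 8), transverse axis vertical; a² = 256, b² = 33.
c² = a² + b² = 256 + 33 = 289, so c = 17.
Foci lie on the vertical axis through the center: (h, k ± c).

(-1, -9) and (-1, 25)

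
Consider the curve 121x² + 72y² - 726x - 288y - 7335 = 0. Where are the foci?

(3, -5) and (3, 9)

Group: 121(x² - 6x) + 72(y² - 4y) = 7335
Complete the square: 121(x - 3)² + 72(y - 2)² = 7335 + 1089 + 288 = 8712
Divide through by 8712 to get (x - 3)²/72 + (y - 2)²/121 = 1.
Ellipse, center (3, 2), major axis vertical; a² = 121, b² = 72.
c² = a² - b² = 121 - 72 = 49, so c = 7.
Foci lie on the vertical axis through the center: (h, k ± c).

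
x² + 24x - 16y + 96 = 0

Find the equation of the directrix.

y = -7

Only x is squared. Complete the square in x: (x + 12)² = 16(y + 3).
Vertex (-12, -3); 4p = 16 so p = 4. Opens up.
Directrix is the horizontal line y = k − p = -3 − (4) = -7.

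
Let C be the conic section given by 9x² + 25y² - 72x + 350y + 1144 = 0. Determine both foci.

Rearranging, 9(x² - 8x) + 25(y² + 14y) = -1144.
9(x - 4)² + 25(y + 7)² = -1144 + 144 + 1225 = 225
Dividing both sides by 225: (x - 4)²/25 + (y + 7)²/9 = 1
Ellipse, center (4, -7), major axis horizontal; a² = 25, b² = 9.
c² = a² - b² = 25 - 9 = 16, so c = 4.
Foci lie on the horizontal axis through the center: (h ± c, k).

(0, -7) and (8, -7)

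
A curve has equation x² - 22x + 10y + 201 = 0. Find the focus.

(11, -21/2)

Only x is squared. Complete the square in x: (x - 11)² = -10(y + 8).
Vertex (11, -8); 4p = -10 so p = -5/2. Opens down.
Focus is p units from the vertex along the axis: (h, k + p).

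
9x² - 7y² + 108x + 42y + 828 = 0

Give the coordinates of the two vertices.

9(x² + 12x) -7(y² - 6y) = -828
Completing the square gives 9(x + 6)² -7(y - 3)² = -828 + 324 - 63 = -567.
Divide by -567: (y - 3)²/81 - (x + 6)²/63 = 1
Hyperbola, center (-6, 3), transverse axis vertical; a² = 81, b² = 63.
a = 9. Vertices at (h, k ± a).

(-6, -6) and (-6, 12)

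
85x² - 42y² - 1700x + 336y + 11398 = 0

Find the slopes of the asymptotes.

Group: 85(x² - 20x) -42(y² - 8y) = -11398
85(x - 10)² -42(y - 4)² = -11398 + 8500 - 672 = -3570
Dividing both sides by -3570: (y - 4)²/85 - (x - 10)²/42 = 1
Hyperbola, center (10, 4), transverse axis vertical; a² = 85, b² = 42.
For a vertical hyperbola the asymptotes have slope ±a/b.
Here that is ±√85/√42 = ±√3570/42.

√3570/42 and -√3570/42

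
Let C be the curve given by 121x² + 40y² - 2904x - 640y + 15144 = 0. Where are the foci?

(12, -1) and (12, 17)

Group the x- and y-terms: 121(x² - 24x) + 40(y² - 16y) = -15144
Completing the square gives 121(x - 12)² + 40(y - 8)² = -15144 + 17424 + 2560 = 4840.
Divide through by 4840 to get (x - 12)²/40 + (y - 8)²/121 = 1.
Ellipse, center (12, 8), major axis vertical; a² = 121, b² = 40.
c² = a² - b² = 121 - 40 = 81, so c = 9.
Foci lie on the vertical axis through the center: (h, k ± c).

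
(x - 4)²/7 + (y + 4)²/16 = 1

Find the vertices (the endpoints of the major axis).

Center (4, -4). The larger denominator 16 sits under the y-term, so the major axis is vertical; a² = 16, b² = 7.
a = 4. Vertices at (h, k ± a).

(4, -8) and (4, 0)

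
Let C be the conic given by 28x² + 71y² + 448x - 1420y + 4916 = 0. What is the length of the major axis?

Rearranging, 28(x² + 16x) + 71(y² - 20y) = -4916.
28(x + 8)² + 71(y - 10)² = -4916 + 1792 + 7100 = 3976
Divide by 3976: (x + 8)²/142 + (y - 10)²/56 = 1
Ellipse, center (-8, 10), major axis horizontal; a² = 142, b² = 56.
a² = 142 so a = √142; the major axis has length 2a = 2√142.

2√142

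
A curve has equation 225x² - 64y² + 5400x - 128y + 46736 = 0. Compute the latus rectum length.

Group the x- and y-terms: 225(x² + 24x) -64(y² + 2y) = -46736
Complete the square in x and y: 225(x + 12)² -64(y + 1)² = -46736 + 32400 - 64 = -14400
Dividing both sides by -14400: (y + 1)²/225 - (x + 12)²/64 = 1
Hyperbola, center (-12, -1), transverse axis vertical; a² = 225, b² = 64.
Latus rectum length = 2b²/a = 2·64/15 = 128/15.

128/15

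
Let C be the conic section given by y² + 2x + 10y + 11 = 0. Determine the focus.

(13/2, -5)

Only y is squared. Complete the square in y: (y + 5)² = -2(x - 7).
Vertex (7, -5); 4p = -2 so p = -1/2. Opens left.
Focus is p units from the vertex along the axis: (h + p, k).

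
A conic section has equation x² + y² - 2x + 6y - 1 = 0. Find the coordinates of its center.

(1, -3)

Collect terms: (x² - 2x) + (y² + 6y) = 1
Completing the square gives (x - 1)² + (y + 3)² = 1 + 1 + 9 = 11.
So (x - 1)² + (y + 3)² = 11.
Circle centered at (1, -3) with r² = 11.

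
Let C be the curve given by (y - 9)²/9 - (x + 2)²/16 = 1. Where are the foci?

Center (-2, 9). The positive term is the y-term, so the transverse axis is vertical; a² = 9, b² = 16.
c² = a² + b² = 9 + 16 = 25, so c = 5.
Foci lie on the vertical axis through the center: (h, k ± c).

(-2, 4) and (-2, 14)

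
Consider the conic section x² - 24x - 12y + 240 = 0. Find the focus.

(12, 11)

Only x is squared. Complete the square in x: (x - 12)² = 12(y - 8).
Vertex (12, 8); 4p = 12 so p = 3. Opens up.
Focus is p units from the vertex along the axis: (h, k + p).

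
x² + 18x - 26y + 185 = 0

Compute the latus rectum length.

Only x is squared. Complete the square in x: (x + 9)² = 26(y - 4).
Vertex (-9, 4); 4p = 26 so p = 13/2. Opens up.
Latus rectum length = |4p| = 26.

26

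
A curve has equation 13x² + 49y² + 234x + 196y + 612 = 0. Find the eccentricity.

e = 6/7

Rearranging, 13(x² + 18x) + 49(y² + 4y) = -612.
Complete the square: 13(x + 9)² + 49(y + 2)² = -612 + 1053 + 196 = 637
Divide by 637: (x + 9)²/49 + (y + 2)²/13 = 1
Ellipse, center (-9, -2), major axis horizontal; a² = 49, b² = 13.
c² = a² - b² = 36, so c = 6.
e = c/a = 6/7.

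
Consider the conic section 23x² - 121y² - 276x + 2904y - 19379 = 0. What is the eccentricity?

Group the x- and y-terms: 23(x² - 12x) -121(y² - 24y) = 19379
Completing the square gives 23(x - 6)² -121(y - 12)² = 19379 + 828 - 17424 = 2783.
Divide through by 2783 to get (x - 6)²/121 - (y - 12)²/23 = 1.
Hyperbola, center (6, 12), transverse axis horizontal; a² = 121, b² = 23.
c² = a² + b² = 144, so c = 12.
e = c/a = 12/11.

e = 12/11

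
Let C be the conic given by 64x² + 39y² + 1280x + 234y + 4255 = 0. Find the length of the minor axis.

Rearranging, 64(x² + 20x) + 39(y² + 6y) = -4255.
Complete the square: 64(x + 10)² + 39(y + 3)² = -4255 + 6400 + 351 = 2496
Dividing both sides by 2496: (x + 10)²/39 + (y + 3)²/64 = 1
Ellipse, center (-10, -3), major axis vertical; a² = 64, b² = 39.
b² = 39 so b = √39; the minor axis has length 2b = 2√39.

2√39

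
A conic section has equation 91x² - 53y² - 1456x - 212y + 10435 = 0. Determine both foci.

Collect terms: 91(x² - 16x) -53(y² + 4y) = -10435
Complete the square: 91(x - 8)² -53(y + 2)² = -10435 + 5824 - 212 = -4823
Divide through by -4823 to get (y + 2)²/91 - (x - 8)²/53 = 1.
Hyperbola, center (8, -2), transverse axis vertical; a² = 91, b² = 53.
c² = a² + b² = 91 + 53 = 144, so c = 12.
Foci lie on the vertical axis through the center: (h, k ± c).

(8, -14) and (8, 10)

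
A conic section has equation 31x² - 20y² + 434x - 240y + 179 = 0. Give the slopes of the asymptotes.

√155/10 and -√155/10

Collect terms: 31(x² + 14x) -20(y² + 12y) = -179
Completing the square gives 31(x + 7)² -20(y + 6)² = -179 + 1519 - 720 = 620.
Divide by 620: (x + 7)²/20 - (y + 6)²/31 = 1
Hyperbola, center (-7, -6), transverse axis horizontal; a² = 20, b² = 31.
For a horizontal hyperbola the asymptotes have slope ±b/a.
Here that is ±√31/2√5 = ±√155/10.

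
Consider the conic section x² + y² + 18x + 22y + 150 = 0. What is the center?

(-9, -11)

(x² + 18x) + (y² + 22y) = -150
Completing the square gives (x + 9)² + (y + 11)² = -150 + 81 + 121 = 52.
So (x + 9)² + (y + 11)² = 52.
Circle centered at (-9, -11) with r² = 52.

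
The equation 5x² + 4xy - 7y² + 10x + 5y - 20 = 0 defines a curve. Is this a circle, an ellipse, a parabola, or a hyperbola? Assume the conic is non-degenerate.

A = 5, B = 4, C = -7.
Discriminant B² − 4AC = 4² − 4·5·(-7) = 156.
B² − 4AC > 0 ⇒ hyperbola.

hyperbola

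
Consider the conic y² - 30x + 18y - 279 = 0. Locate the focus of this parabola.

Only y is squared. Complete the square in y: (y + 9)² = 30(x + 12).
Vertex (-12, -9); 4p = 30 so p = 15/2. Opens right.
Focus is p units from the vertex along the axis: (h + p, k).

(-9/2, -9)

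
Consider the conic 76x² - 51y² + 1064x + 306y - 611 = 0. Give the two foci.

(-7 - √127, 3) and (-7 + √127, 3)

76(x² + 14x) -51(y² - 6y) = 611
Completing the square gives 76(x + 7)² -51(y - 3)² = 611 + 3724 - 459 = 3876.
Dividing both sides by 3876: (x + 7)²/51 - (y - 3)²/76 = 1
Hyperbola, center (-7, 3), transverse axis horizontal; a² = 51, b² = 76.
c² = a² + b² = 51 + 76 = 127, so c = √127.
Foci lie on the horizontal axis through the center: (h ± c, k).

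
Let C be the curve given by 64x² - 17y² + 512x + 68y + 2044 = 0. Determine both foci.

Group the x- and y-terms: 64(x² + 8x) -17(y² - 4y) = -2044
Complete the square: 64(x + 4)² -17(y - 2)² = -2044 + 1024 - 68 = -1088
Divide by -1088: (y - 2)²/64 - (x + 4)²/17 = 1
Hyperbola, center (-4, 2), transverse axis vertical; a² = 64, b² = 17.
c² = a² + b² = 64 + 17 = 81, so c = 9.
Foci lie on the vertical axis through the center: (h, k ± c).

(-4, -7) and (-4, 11)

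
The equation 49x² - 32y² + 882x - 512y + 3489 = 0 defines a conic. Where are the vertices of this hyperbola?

(-9, -15) and (-9, -1)

Collect terms: 49(x² + 18x) -32(y² + 16y) = -3489
Complete the square: 49(x + 9)² -32(y + 8)² = -3489 + 3969 - 2048 = -1568
Divide through by -1568 to get (y + 8)²/49 - (x + 9)²/32 = 1.
Hyperbola, center (-9, -8), transverse axis vertical; a² = 49, b² = 32.
a = 7. Vertices at (h, k ± a).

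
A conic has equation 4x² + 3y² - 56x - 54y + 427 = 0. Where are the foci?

(7, 8) and (7, 10)

Group: 4(x² - 14x) + 3(y² - 18y) = -427
Complete the square: 4(x - 7)² + 3(y - 9)² = -427 + 196 + 243 = 12
Divide through by 12 to get (x - 7)²/3 + (y - 9)²/4 = 1.
Ellipse, center (7, 9), major axis vertical; a² = 4, b² = 3.
c² = a² - b² = 4 - 3 = 1, so c = 1.
Foci lie on the vertical axis through the center: (h, k ± c).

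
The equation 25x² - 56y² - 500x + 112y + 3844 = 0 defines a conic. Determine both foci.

Group the x- and y-terms: 25(x² - 20x) -56(y² - 2y) = -3844
Complete the square: 25(x - 10)² -56(y - 1)² = -3844 + 2500 - 56 = -1400
Dividing both sides by -1400: (y - 1)²/25 - (x - 10)²/56 = 1
Hyperbola, center (10, 1), transverse axis vertical; a² = 25, b² = 56.
c² = a² + b² = 25 + 56 = 81, so c = 9.
Foci lie on the vertical axis through the center: (h, k ± c).

(10, -8) and (10, 10)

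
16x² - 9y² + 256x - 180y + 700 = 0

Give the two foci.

16(x² + 16x) -9(y² + 20y) = -700
Complete the square in x and y: 16(x + 8)² -9(y + 10)² = -700 + 1024 - 900 = -576
Divide through by -576 to get (y + 10)²/64 - (x + 8)²/36 = 1.
Hyperbola, center (-8, -10), transverse axis vertical; a² = 64, b² = 36.
c² = a² + b² = 64 + 36 = 100, so c = 10.
Foci lie on the vertical axis through the center: (h, k ± c).

(-8, -20) and (-8, 0)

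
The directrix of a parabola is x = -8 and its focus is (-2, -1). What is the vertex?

The vertex is the midpoint between the focus and the directrix along the axis of symmetry.
Axis is horizontal (directrix is vertical). Vertex x-coordinate = (-2 + (-8))/2 = -5; y-coordinate = -1.

(-5, -1)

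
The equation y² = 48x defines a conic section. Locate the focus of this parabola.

(12, 0)

Vertex (0, 0); 4p = 48 so p = 12. Opens right.
Focus is p units from the vertex along the axis: (h + p, k).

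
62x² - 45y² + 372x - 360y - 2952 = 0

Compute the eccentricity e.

Group: 62(x² + 6x) -45(y² + 8y) = 2952
Completing the square gives 62(x + 3)² -45(y + 4)² = 2952 + 558 - 720 = 2790.
Divide by 2790: (x + 3)²/45 - (y + 4)²/62 = 1
Hyperbola, center (-3, -4), transverse axis horizontal; a² = 45, b² = 62.
c² = a² + b² = 107, so c = √107.
e = c/a = √107/3√5 = √535/15.

e = √535/15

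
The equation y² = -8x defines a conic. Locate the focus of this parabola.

(-2, 0)

Vertex (0, 0); 4p = -8 so p = -2. Opens left.
Focus is p units from the vertex along the axis: (h + p, k).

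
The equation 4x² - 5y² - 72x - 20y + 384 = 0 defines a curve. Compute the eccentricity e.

Group the x- and y-terms: 4(x² - 18x) -5(y² + 4y) = -384
4(x - 9)² -5(y + 2)² = -384 + 324 - 20 = -80
Dividing both sides by -80: (y + 2)²/16 - (x - 9)²/20 = 1
Hyperbola, center (9, -2), transverse axis vertical; a² = 16, b² = 20.
c² = a² + b² = 36, so c = 6.
e = c/a = 6/4 = 3/2.

e = 3/2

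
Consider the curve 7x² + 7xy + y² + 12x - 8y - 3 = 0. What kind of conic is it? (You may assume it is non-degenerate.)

hyperbola

A = 7, B = 7, C = 1.
Discriminant B² − 4AC = 7² − 4·7·1 = 21.
B² − 4AC > 0 ⇒ hyperbola.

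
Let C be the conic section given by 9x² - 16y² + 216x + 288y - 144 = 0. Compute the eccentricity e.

Group: 9(x² + 24x) -16(y² - 18y) = 144
Complete the square in x and y: 9(x + 12)² -16(y - 9)² = 144 + 1296 - 1296 = 144
Dividing both sides by 144: (x + 12)²/16 - (y - 9)²/9 = 1
Hyperbola, center (-12, 9), transverse axis horizontal; a² = 16, b² = 9.
c² = a² + b² = 25, so c = 5.
e = c/a = 5/4.

e = 5/4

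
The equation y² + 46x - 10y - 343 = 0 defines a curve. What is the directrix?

Only y is squared. Complete the square in y: (y - 5)² = -46(x - 8).
Vertex (8, 5); 4p = -46 so p = -23/2. Opens left.
Directrix is the vertical line x = h − p = 8 − (-23/2) = 39/2.

x = 39/2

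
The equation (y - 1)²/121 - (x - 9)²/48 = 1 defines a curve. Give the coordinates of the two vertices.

Center (9, 1). The positive term is the y-term, so the transverse axis is vertical; a² = 121, b² = 48.
a = 11. Vertices at (h, k ± a).

(9, -10) and (9, 12)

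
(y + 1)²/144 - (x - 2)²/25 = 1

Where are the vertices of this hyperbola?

Center (2, -1). The positive term is the y-term, so the transverse axis is vertical; a² = 144, b² = 25.
a = 12. Vertices at (h, k ± a).

(2, -13) and (2, 11)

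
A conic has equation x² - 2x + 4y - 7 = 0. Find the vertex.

Only x is squared. Complete the square in x: (x - 1)² = -4(y - 2).
Vertex (1, 2); 4p = -4 so p = -1. Opens down.

(1, 2)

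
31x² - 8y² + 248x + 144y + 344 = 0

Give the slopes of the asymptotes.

31(x² + 8x) -8(y² - 18y) = -344
Completing the square gives 31(x + 4)² -8(y - 9)² = -344 + 496 - 648 = -496.
Divide through by -496 to get (y - 9)²/62 - (x + 4)²/16 = 1.
Hyperbola, center (-4, 9), transverse axis vertical; a² = 62, b² = 16.
For a vertical hyperbola the asymptotes have slope ±a/b.
Here that is ±√62/4.

√62/4 and -√62/4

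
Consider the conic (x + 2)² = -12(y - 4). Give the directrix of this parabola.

Vertex (-2, 4); 4p = -12 so p = -3. Opens down.
Directrix is the horizontal line y = k − p = 4 − (-3) = 7.

y = 7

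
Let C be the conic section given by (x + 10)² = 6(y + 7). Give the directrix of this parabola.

y = -17/2

Vertex (-10, -7); 4p = 6 so p = 3/2. Opens up.
Directrix is the horizontal line y = k − p = -7 − (3/2) = -17/2.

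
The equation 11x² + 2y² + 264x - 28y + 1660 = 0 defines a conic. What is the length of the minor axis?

2√2

Collect terms: 11(x² + 24x) + 2(y² - 14y) = -1660
Complete the square in x and y: 11(x + 12)² + 2(y - 7)² = -1660 + 1584 + 98 = 22
Divide through by 22 to get (x + 12)²/2 + (y - 7)²/11 = 1.
Ellipse, center (-12, 7), major axis vertical; a² = 11, b² = 2.
b² = 2 so b = √2; the minor axis has length 2b = 2√2.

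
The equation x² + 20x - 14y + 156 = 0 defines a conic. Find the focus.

(-10, 15/2)

Only x is squared. Complete the square in x: (x + 10)² = 14(y - 4).
Vertex (-10, 4); 4p = 14 so p = 7/2. Opens up.
Focus is p units from the vertex along the axis: (h, k + p).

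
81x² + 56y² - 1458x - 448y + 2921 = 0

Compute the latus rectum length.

112/9

Collect terms: 81(x² - 18x) + 56(y² - 8y) = -2921
81(x - 9)² + 56(y - 4)² = -2921 + 6561 + 896 = 4536
Dividing both sides by 4536: (x - 9)²/56 + (y - 4)²/81 = 1
Ellipse, center (9, 4), major axis vertical; a² = 81, b² = 56.
Latus rectum length = 2b²/a = 2·56/9 = 112/9.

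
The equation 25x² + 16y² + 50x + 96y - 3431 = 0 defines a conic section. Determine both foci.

(-1, -12) and (-1, 6)

Collect terms: 25(x² + 2x) + 16(y² + 6y) = 3431
Complete the square: 25(x + 1)² + 16(y + 3)² = 3431 + 25 + 144 = 3600
Divide through by 3600 to get (x + 1)²/144 + (y + 3)²/225 = 1.
Ellipse, center (-1, -3), major axis vertical; a² = 225, b² = 144.
c² = a² - b² = 225 - 144 = 81, so c = 9.
Foci lie on the vertical axis through the center: (h, k ± c).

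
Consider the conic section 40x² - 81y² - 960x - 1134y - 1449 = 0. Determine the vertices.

Collect terms: 40(x² - 24x) -81(y² + 14y) = 1449
Completing the square gives 40(x - 12)² -81(y + 7)² = 1449 + 5760 - 3969 = 3240.
Divide by 3240: (x - 12)²/81 - (y + 7)²/40 = 1
Hyperbola, center (12, -7), transverse axis horizontal; a² = 81, b² = 40.
a = 9. Vertices at (h ± a, k).

(3, -7) and (21, -7)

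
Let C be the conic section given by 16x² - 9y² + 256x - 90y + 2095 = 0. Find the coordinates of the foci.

(-8, -20) and (-8, 10)

Rearranging, 16(x² + 16x) -9(y² + 10y) = -2095.
Complete the square: 16(x + 8)² -9(y + 5)² = -2095 + 1024 - 225 = -1296
Divide by -1296: (y + 5)²/144 - (x + 8)²/81 = 1
Hyperbola, center (-8, -5), transverse axis vertical; a² = 144, b² = 81.
c² = a² + b² = 144 + 81 = 225, so c = 15.
Foci lie on the vertical axis through the center: (h, k ± c).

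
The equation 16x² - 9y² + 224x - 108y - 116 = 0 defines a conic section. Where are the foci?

(-17, -6) and (3, -6)

Group: 16(x² + 14x) -9(y² + 12y) = 116
Complete the square in x and y: 16(x + 7)² -9(y + 6)² = 116 + 784 - 324 = 576
Divide by 576: (x + 7)²/36 - (y + 6)²/64 = 1
Hyperbola, center (-7, -6), transverse axis horizontal; a² = 36, b² = 64.
c² = a² + b² = 36 + 64 = 100, so c = 10.
Foci lie on the horizontal axis through the center: (h ± c, k).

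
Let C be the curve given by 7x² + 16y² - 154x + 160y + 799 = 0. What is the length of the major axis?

Group the x- and y-terms: 7(x² - 22x) + 16(y² + 10y) = -799
7(x - 11)² + 16(y + 5)² = -799 + 847 + 400 = 448
Divide by 448: (x - 11)²/64 + (y + 5)²/28 = 1
Ellipse, center (11, -5), major axis horizontal; a² = 64, b² = 28.
a² = 64 so a = 8; the major axis has length 2a = 16.

16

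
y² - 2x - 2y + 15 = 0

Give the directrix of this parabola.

Only y is squared. Complete the square in y: (y - 1)² = 2(x - 7).
Vertex (7, 1); 4p = 2 so p = 1/2. Opens right.
Directrix is the vertical line x = h − p = 7 − (1/2) = 13/2.

x = 13/2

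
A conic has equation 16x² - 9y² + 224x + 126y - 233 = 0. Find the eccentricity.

e = 5/3

Collect terms: 16(x² + 14x) -9(y² - 14y) = 233
Complete the square: 16(x + 7)² -9(y - 7)² = 233 + 784 - 441 = 576
Divide through by 576 to get (x + 7)²/36 - (y - 7)²/64 = 1.
Hyperbola, center (-7, 7), transverse axis horizontal; a² = 36, b² = 64.
c² = a² + b² = 100, so c = 10.
e = c/a = 10/6 = 5/3.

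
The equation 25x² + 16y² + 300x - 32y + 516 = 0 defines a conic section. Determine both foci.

(-6, -2) and (-6, 4)

Group: 25(x² + 12x) + 16(y² - 2y) = -516
Complete the square in x and y: 25(x + 6)² + 16(y - 1)² = -516 + 900 + 16 = 400
Divide by 400: (x + 6)²/16 + (y - 1)²/25 = 1
Ellipse, center (-6, 1), major axis vertical; a² = 25, b² = 16.
c² = a² - b² = 25 - 16 = 9, so c = 3.
Foci lie on the vertical axis through the center: (h, k ± c).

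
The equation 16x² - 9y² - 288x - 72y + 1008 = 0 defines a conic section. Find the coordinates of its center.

(9, -4)

Collect terms: 16(x² - 18x) -9(y² + 8y) = -1008
Complete the square: 16(x - 9)² -9(y + 4)² = -1008 + 1296 - 144 = 144
Dividing both sides by 144: (x - 9)²/9 - (y + 4)²/16 = 1
Hyperbola with center (9, -4).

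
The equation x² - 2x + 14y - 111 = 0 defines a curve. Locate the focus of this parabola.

(1, 9/2)

Only x is squared. Complete the square in x: (x - 1)² = -14(y - 8).
Vertex (1, 8); 4p = -14 so p = -7/2. Opens down.
Focus is p units from the vertex along the axis: (h, k + p).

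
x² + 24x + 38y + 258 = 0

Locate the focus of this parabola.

(-12, -25/2)

Only x is squared. Complete the square in x: (x + 12)² = -38(y + 3).
Vertex (-12, -3); 4p = -38 so p = -19/2. Opens down.
Focus is p units from the vertex along the axis: (h, k + p).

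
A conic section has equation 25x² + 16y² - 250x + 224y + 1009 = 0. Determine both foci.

(5, -10) and (5, -4)

Group the x- and y-terms: 25(x² - 10x) + 16(y² + 14y) = -1009
25(x - 5)² + 16(y + 7)² = -1009 + 625 + 784 = 400
Dividing both sides by 400: (x - 5)²/16 + (y + 7)²/25 = 1
Ellipse, center (5, -7), major axis vertical; a² = 25, b² = 16.
c² = a² - b² = 25 - 16 = 9, so c = 3.
Foci lie on the vertical axis through the center: (h, k ± c).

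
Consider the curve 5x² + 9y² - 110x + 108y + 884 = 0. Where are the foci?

Group the x- and y-terms: 5(x² - 22x) + 9(y² + 12y) = -884
Complete the square in x and y: 5(x - 11)² + 9(y + 6)² = -884 + 605 + 324 = 45
Divide through by 45 to get (x - 11)²/9 + (y + 6)²/5 = 1.
Ellipse, center (11, -6), major axis horizontal; a² = 9, b² = 5.
c² = a² - b² = 9 - 5 = 4, so c = 2.
Foci lie on the horizontal axis through the center: (h ± c, k).

(9, -6) and (13, -6)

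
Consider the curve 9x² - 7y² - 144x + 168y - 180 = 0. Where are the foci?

Rearranging, 9(x² - 16x) -7(y² - 24y) = 180.
9(x - 8)² -7(y - 12)² = 180 + 576 - 1008 = -252
Dividing both sides by -252: (y - 12)²/36 - (x - 8)²/28 = 1
Hyperbola, center (8, 12), transverse axis vertical; a² = 36, b² = 28.
c² = a² + b² = 36 + 28 = 64, so c = 8.
Foci lie on the vertical axis through the center: (h, k ± c).

(8, 4) and (8, 20)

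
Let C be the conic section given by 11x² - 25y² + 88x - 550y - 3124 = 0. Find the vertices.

Group: 11(x² + 8x) -25(y² + 22y) = 3124
Complete the square in x and y: 11(x + 4)² -25(y + 11)² = 3124 + 176 - 3025 = 275
Divide by 275: (x + 4)²/25 - (y + 11)²/11 = 1
Hyperbola, center (-4, -11), transverse axis horizontal; a² = 25, b² = 11.
a = 5. Vertices at (h ± a, k).

(-9, -11) and (1, -11)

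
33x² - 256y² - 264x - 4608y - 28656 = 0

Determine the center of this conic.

(4, -9)

33(x² - 8x) -256(y² + 18y) = 28656
Completing the square gives 33(x - 4)² -256(y + 9)² = 28656 + 528 - 20736 = 8448.
Divide by 8448: (x - 4)²/256 - (y + 9)²/33 = 1
Hyperbola with center (4, -9).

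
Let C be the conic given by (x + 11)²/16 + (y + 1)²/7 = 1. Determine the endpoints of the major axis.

(-15, -1) and (-7, -1)

Center (-11, -1). The larger denominator 16 sits under the x-term, so the major axis is horizontal; a² = 16, b² = 7.
a = 4. Vertices at (h ± a, k).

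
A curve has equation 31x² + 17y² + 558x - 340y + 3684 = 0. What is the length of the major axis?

2√31

31(x² + 18x) + 17(y² - 20y) = -3684
Complete the square in x and y: 31(x + 9)² + 17(y - 10)² = -3684 + 2511 + 1700 = 527
Dividing both sides by 527: (x + 9)²/17 + (y - 10)²/31 = 1
Ellipse, center (-9, 10), major axis vertical; a² = 31, b² = 17.
a² = 31 so a = √31; the major axis has length 2a = 2√31.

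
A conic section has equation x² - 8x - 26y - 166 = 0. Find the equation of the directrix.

y = -27/2

Only x is squared. Complete the square in x: (x - 4)² = 26(y + 7).
Vertex (4, -7); 4p = 26 so p = 13/2. Opens up.
Directrix is the horizontal line y = k − p = -7 − (13/2) = -27/2.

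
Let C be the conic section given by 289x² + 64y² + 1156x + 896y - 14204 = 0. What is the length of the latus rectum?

128/17

Group: 289(x² + 4x) + 64(y² + 14y) = 14204
Completing the square gives 289(x + 2)² + 64(y + 7)² = 14204 + 1156 + 3136 = 18496.
Divide by 18496: (x + 2)²/64 + (y + 7)²/289 = 1
Ellipse, center (-2, -7), major axis vertical; a² = 289, b² = 64.
Latus rectum length = 2b²/a = 2·64/17 = 128/17.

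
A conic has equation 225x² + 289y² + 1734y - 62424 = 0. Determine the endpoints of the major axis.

Rearranging, 225x² + 289(y² + 6y) = 62424.
225x² + 289(y + 3)² = 62424 + 0 + 2601 = 65025
Divide through by 65025 to get x²/289 + (y + 3)²/225 = 1.
Ellipse, center (0, -3), major axis horizontal; a² = 289, b² = 225.
a = 17. Vertices at (h ± a, k).

(-17, -3) and (17, -3)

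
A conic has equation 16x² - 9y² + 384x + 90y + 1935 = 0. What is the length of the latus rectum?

32/3

Rearranging, 16(x² + 24x) -9(y² - 10y) = -1935.
Completing the square gives 16(x + 12)² -9(y - 5)² = -1935 + 2304 - 225 = 144.
Divide through by 144 to get (x + 12)²/9 - (y - 5)²/16 = 1.
Hyperbola, center (-12, 5), transverse axis horizontal; a² = 9, b² = 16.
Latus rectum length = 2b²/a = 2·16/3 = 32/3.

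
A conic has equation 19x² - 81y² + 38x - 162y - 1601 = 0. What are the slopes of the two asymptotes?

√19/9 and -√19/9

Group: 19(x² + 2x) -81(y² + 2y) = 1601
19(x + 1)² -81(y + 1)² = 1601 + 19 - 81 = 1539
Divide through by 1539 to get (x + 1)²/81 - (y + 1)²/19 = 1.
Hyperbola, center (-1, -1), transverse axis horizontal; a² = 81, b² = 19.
For a horizontal hyperbola the asymptotes have slope ±b/a.
Here that is ±√19/9.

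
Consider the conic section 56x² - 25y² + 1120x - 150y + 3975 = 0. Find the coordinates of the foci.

(-19, -3) and (-1, -3)

56(x² + 20x) -25(y² + 6y) = -3975
Complete the square: 56(x + 10)² -25(y + 3)² = -3975 + 5600 - 225 = 1400
Divide through by 1400 to get (x + 10)²/25 - (y + 3)²/56 = 1.
Hyperbola, center (-10, -3), transverse axis horizontal; a² = 25, b² = 56.
c² = a² + b² = 25 + 56 = 81, so c = 9.
Foci lie on the horizontal axis through the center: (h ± c, k).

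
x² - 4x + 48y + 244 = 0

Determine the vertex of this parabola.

(2, -5)

Only x is squared. Complete the square in x: (x - 2)² = -48(y + 5).
Vertex (2, -5); 4p = -48 so p = -12. Opens down.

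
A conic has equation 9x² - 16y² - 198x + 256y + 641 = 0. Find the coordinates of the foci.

(11, -2) and (11, 18)

Rearranging, 9(x² - 22x) -16(y² - 16y) = -641.
9(x - 11)² -16(y - 8)² = -641 + 1089 - 1024 = -576
Divide through by -576 to get (y - 8)²/36 - (x - 11)²/64 = 1.
Hyperbola, center (11, 8), transverse axis vertical; a² = 36, b² = 64.
c² = a² + b² = 36 + 64 = 100, so c = 10.
Foci lie on the vertical axis through the center: (h, k ± c).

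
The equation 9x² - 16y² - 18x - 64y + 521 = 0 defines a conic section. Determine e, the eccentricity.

9(x² - 2x) -16(y² + 4y) = -521
Complete the square in x and y: 9(x - 1)² -16(y + 2)² = -521 + 9 - 64 = -576
Dividing both sides by -576: (y + 2)²/36 - (x - 1)²/64 = 1
Hyperbola, center (1, -2), transverse axis vertical; a² = 36, b² = 64.
c² = a² + b² = 100, so c = 10.
e = c/a = 10/6 = 5/3.

e = 5/3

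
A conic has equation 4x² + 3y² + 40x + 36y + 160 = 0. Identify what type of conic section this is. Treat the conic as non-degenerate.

No xy term. Coefficients of x² and y² are A = 4, C = 3.
A and C have the same sign but A ≠ C ⇒ ellipse.

ellipse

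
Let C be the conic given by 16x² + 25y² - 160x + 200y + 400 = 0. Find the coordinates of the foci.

Group the x- and y-terms: 16(x² - 10x) + 25(y² + 8y) = -400
16(x - 5)² + 25(y + 4)² = -400 + 400 + 400 = 400
Divide through by 400 to get (x - 5)²/25 + (y + 4)²/16 = 1.
Ellipse, center (5, -4), major axis horizontal; a² = 25, b² = 16.
c² = a² - b² = 25 - 16 = 9, so c = 3.
Foci lie on the horizontal axis through the center: (h ± c, k).

(2, -4) and (8, -4)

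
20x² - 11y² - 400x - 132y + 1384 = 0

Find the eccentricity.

e = √341/11

Group the x- and y-terms: 20(x² - 20x) -11(y² + 12y) = -1384
Complete the square in x and y: 20(x - 10)² -11(y + 6)² = -1384 + 2000 - 396 = 220
Divide by 220: (x - 10)²/11 - (y + 6)²/20 = 1
Hyperbola, center (10, -6), transverse axis horizontal; a² = 11, b² = 20.
c² = a² + b² = 31, so c = √31.
e = c/a = √31/√11 = √341/11.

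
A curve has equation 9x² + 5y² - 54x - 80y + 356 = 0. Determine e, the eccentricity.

e = 2/3

Group: 9(x² - 6x) + 5(y² - 16y) = -356
Completing the square gives 9(x - 3)² + 5(y - 8)² = -356 + 81 + 320 = 45.
Divide through by 45 to get (x - 3)²/5 + (y - 8)²/9 = 1.
Ellipse, center (3, 8), major axis vertical; a² = 9, b² = 5.
c² = a² - b² = 4, so c = 2.
e = c/a = 2/3.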